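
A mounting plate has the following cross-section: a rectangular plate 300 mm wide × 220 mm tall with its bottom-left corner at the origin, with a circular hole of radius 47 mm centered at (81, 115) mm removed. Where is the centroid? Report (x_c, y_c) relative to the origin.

plate: A = 300 × 220 = 66000.00, centroid at (150.00, 110.00).
hole: A = −π·47² = -6939.78, centroid at (81.00, 115.00).
ΣA = 59060.22 mm²
ΣAx_c = (66000.00)(150.00) + (-6939.78)(81.00) = 9337877.97 mm³
ΣAy_c = (66000.00)(110.00) + (-6939.78)(115.00) = 6461925.51 mm³
x_c = 9337877.97 / 59060.22 = 158.11 mm
y_c = 6461925.51 / 59060.22 = 109.41 mm

x_c = 158.11 mm, y_c = 109.41 mm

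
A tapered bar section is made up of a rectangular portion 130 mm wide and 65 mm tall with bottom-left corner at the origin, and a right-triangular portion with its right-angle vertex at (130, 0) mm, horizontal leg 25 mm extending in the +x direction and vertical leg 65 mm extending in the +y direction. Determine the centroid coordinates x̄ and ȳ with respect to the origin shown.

rectangular portion: A = 130 × 65 = 8450.00, centroid at (65.00, 32.50).
triangular portion: A = ½·25·65 = 812.50, centroid at (138.33, 21.67).
ΣA = 9262.50 mm², ΣAx̄ = 661645.83 mm³, ΣAȳ = 292229.17 mm³.
x̄ = 661645.83/9262.50 = 71.43 mm; ȳ = 292229.17/9262.50 = 31.55 mm.

x̄ = 71.43 mm, ȳ = 31.55 mm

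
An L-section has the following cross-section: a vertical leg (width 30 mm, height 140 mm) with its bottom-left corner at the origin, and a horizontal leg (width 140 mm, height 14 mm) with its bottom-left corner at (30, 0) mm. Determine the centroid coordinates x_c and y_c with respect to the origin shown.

vertical leg: A = 30 × 140 = 4200.00, centroid at (15.00, 70.00).
horizontal leg: A = 140 × 14 = 1960.00, centroid at (100.00, 7.00).
ΣA = 6160.00 mm², ΣAx_c = 259000.00 mm³, ΣAy_c = 307720.00 mm³.
x_c = 259000.00/6160.00 = 42.05 mm; y_c = 307720.00/6160.00 = 49.95 mm.

x_c = 42.05 mm, y_c = 49.95 mm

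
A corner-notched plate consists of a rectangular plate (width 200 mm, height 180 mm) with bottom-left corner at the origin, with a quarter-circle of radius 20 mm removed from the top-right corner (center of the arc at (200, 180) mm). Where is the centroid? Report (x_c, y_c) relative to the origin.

x_c = 99.19 mm, y_c = 89.28 mm

Part | A | x̄ᵢ | ȳᵢ | A·x̄ᵢ | A·ȳᵢ
plate | 36000.00 | 100.00 | 90.00 | 3600000.00 | 3240000.00
removed quarter-circle | -314.16 | 191.51 | 171.51 | -60165.19 | -53882.00
Σ | 35685.84 |  |  | 3539834.81 | 3186118.00
x_c = 3539834.81 / 35685.84 = 99.19 mm
y_c = 3186118.00 / 35685.84 = 89.28 mm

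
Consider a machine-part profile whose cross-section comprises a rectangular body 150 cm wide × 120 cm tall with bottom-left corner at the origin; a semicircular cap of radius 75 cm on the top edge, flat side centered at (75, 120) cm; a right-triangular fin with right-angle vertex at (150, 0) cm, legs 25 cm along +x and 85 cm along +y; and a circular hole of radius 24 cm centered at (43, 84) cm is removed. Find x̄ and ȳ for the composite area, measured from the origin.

x̄ = 80.61 cm, ȳ = 88.15 cm

Part | A | x̄ᵢ | ȳᵢ | A·x̄ᵢ | A·ȳᵢ
rectangular body | 18000.00 | 75.00 | 60.00 | 1350000.00 | 1080000.00
semicircular top | 8835.73 | 75.00 | 151.83 | 662679.70 | 1341537.52
triangular fin | 1062.50 | 158.33 | 28.33 | 168229.17 | 30104.17
hole | -1809.56 | 43.00 | 84.00 | -77810.97 | -152002.82
Σ | 26088.67 |  |  | 2103097.90 | 2299638.87
x̄ = 2103097.90 / 26088.67 = 80.61 cm
ȳ = 2299638.87 / 26088.67 = 88.15 cm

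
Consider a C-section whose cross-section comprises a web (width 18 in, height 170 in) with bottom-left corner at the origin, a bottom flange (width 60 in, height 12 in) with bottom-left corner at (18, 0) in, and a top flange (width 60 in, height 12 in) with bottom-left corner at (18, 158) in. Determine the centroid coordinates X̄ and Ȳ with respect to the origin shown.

web: A = 18 × 170 = 3060.00, centroid at (9.00, 85.00).
bottom flange: A = 60 × 12 = 720.00, centroid at (48.00, 6.00).
top flange: A = 60 × 12 = 720.00, centroid at (48.00, 164.00).
ΣA = 4500.00 in²
ΣAX̄ = (3060.00)(9.00) + (720.00)(48.00) + (720.00)(48.00) = 96660.00 in³
ΣAȲ = (3060.00)(85.00) + (720.00)(6.00) + (720.00)(164.00) = 382500.00 in³
X̄ = 96660.00 / 4500.00 = 21.48 in
Ȳ = 382500.00 / 4500.00 = 85.00 in

X̄ = 21.48 in, Ȳ = 85.00 in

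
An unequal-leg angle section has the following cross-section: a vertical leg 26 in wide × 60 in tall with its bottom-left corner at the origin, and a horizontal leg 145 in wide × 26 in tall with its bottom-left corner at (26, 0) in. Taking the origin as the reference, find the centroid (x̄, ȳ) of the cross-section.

vertical leg: A = 26 × 60 = 1560.00, centroid at (13.00, 30.00).
horizontal leg: A = 145 × 26 = 3770.00, centroid at (98.50, 13.00).
ΣA = 5330.00 in²
ΣAx̄ = (1560.00)(13.00) + (3770.00)(98.50) = 391625.00 in³
ΣAȳ = (1560.00)(30.00) + (3770.00)(13.00) = 95810.00 in³
x̄ = 391625.00 / 5330.00 = 73.48 in
ȳ = 95810.00 / 5330.00 = 17.98 in

x̄ = 73.48 in, ȳ = 17.98 in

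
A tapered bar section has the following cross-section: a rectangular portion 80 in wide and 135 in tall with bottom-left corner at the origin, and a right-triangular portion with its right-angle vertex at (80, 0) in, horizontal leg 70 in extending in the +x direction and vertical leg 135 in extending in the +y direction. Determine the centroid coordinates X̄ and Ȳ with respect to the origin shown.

rectangular portion: A = 80 × 135 = 10800.00, centroid at (40.00, 67.50).
triangular portion: A = ½·70·135 = 4725.00, centroid at (103.33, 45.00).
ΣA = 15525.00 in², ΣAX̄ = 920250.00 in³, ΣAȲ = 941625.00 in³.
X̄ = 920250.00/15525.00 = 59.28 in; Ȳ = 941625.00/15525.00 = 60.65 in.

X̄ = 59.28 in, Ȳ = 60.65 in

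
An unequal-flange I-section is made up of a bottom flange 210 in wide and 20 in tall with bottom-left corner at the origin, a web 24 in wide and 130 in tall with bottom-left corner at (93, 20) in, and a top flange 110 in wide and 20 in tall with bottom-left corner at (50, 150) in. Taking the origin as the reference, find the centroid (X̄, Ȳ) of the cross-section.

X̄ = 105.00 in, Ȳ = 69.24 in

Part | A | x̄ᵢ | ȳᵢ | A·x̄ᵢ | A·ȳᵢ
bottom flange | 4200.00 | 105.00 | 10.00 | 441000.00 | 42000.00
web | 3120.00 | 105.00 | 85.00 | 327600.00 | 265200.00
top flange | 2200.00 | 105.00 | 160.00 | 231000.00 | 352000.00
Σ | 9520.00 |  |  | 999600.00 | 659200.00
X̄ = 999600.00 / 9520.00 = 105.00 in
Ȳ = 659200.00 / 9520.00 = 69.24 in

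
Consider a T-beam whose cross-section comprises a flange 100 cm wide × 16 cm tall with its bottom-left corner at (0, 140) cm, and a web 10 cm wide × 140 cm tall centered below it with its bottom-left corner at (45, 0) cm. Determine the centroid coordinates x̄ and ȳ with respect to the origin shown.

Part | A | x̄ᵢ | ȳᵢ | A·x̄ᵢ | A·ȳᵢ
web | 1400.00 | 50.00 | 70.00 | 70000.00 | 98000.00
flange | 1600.00 | 50.00 | 148.00 | 80000.00 | 236800.00
Σ | 3000.00 |  |  | 150000.00 | 334800.00
x̄ = 150000.00 / 3000.00 = 50.00 cm
ȳ = 334800.00 / 3000.00 = 111.60 cm

x̄ = 50.00 cm, ȳ = 111.60 cm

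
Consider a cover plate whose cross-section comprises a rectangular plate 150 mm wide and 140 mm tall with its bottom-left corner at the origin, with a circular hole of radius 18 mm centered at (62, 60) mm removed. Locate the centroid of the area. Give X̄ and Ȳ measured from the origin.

X̄ = 75.66 mm, Ȳ = 70.51 mm

plate: A = 150 × 140 = 21000.00, centroid at (75.00, 70.00).
hole: A = −π·18² = -1017.88, centroid at (62.00, 60.00).
ΣA = 19982.12 mm²
ΣAX̄ = (21000.00)(75.00) + (-1017.88)(62.00) = 1511891.69 mm³
ΣAȲ = (21000.00)(70.00) + (-1017.88)(60.00) = 1408927.44 mm³
X̄ = 1511891.69 / 19982.12 = 75.66 mm
Ȳ = 1408927.44 / 19982.12 = 70.51 mm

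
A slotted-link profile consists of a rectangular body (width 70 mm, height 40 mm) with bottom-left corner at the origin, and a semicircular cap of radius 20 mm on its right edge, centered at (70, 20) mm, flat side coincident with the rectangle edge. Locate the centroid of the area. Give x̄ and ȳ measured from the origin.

x̄ = 42.97 mm, ȳ = 20.00 mm

rectangular body: A = 70 × 40 = 2800.00, centroid at (35.00, 20.00).
semicircular end: A = ½π·20² = 628.32, centroid at (78.49, 20.00).
ΣA = 3428.32 mm²
ΣAx̄ = (2800.00)(35.00) + (628.32)(78.49) = 147315.63 mm³
ΣAȳ = (2800.00)(20.00) + (628.32)(20.00) = 68566.37 mm³
x̄ = 147315.63 / 3428.32 = 42.97 mm
ȳ = 68566.37 / 3428.32 = 20.00 mm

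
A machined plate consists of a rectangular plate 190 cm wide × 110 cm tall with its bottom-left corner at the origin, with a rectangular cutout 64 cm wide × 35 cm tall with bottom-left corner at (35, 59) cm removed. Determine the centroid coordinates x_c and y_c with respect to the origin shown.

x_c = 98.36 cm, y_c = 52.42 cm

plate: A = 190 × 110 = 20900.00, centroid at (95.00, 55.00).
hole: A = −(64 × 35) = -2240.00, centroid at (67.00, 76.50).
ΣA = 18660.00 cm²
ΣAx_c = (20900.00)(95.00) + (-2240.00)(67.00) = 1835420.00 cm³
ΣAy_c = (20900.00)(55.00) + (-2240.00)(76.50) = 978140.00 cm³
x_c = 1835420.00 / 18660.00 = 98.36 cm
y_c = 978140.00 / 18660.00 = 52.42 cm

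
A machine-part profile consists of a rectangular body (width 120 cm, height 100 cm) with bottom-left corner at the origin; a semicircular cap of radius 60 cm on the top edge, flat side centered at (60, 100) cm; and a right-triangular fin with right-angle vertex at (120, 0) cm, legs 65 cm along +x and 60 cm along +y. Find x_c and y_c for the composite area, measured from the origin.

x_c = 68.12 cm, y_c = 68.78 cm

rectangular body: A = 120 × 100 = 12000.00, centroid at (60.00, 50.00).
semicircular top: A = ½π·60² = 5654.87, centroid at (60.00, 125.46).
triangular fin: A = ½·65·60 = 1950.00, centroid at (141.67, 20.00).
ΣA = 19604.87 cm²
ΣAx_c = (12000.00)(60.00) + (5654.87)(60.00) + (1950.00)(141.67) = 1335542.01 cm³
ΣAy_c = (12000.00)(50.00) + (5654.87)(125.46) + (1950.00)(20.00) = 1348486.68 cm³
x_c = 1335542.01 / 19604.87 = 68.12 cm
y_c = 1348486.68 / 19604.87 = 68.78 cm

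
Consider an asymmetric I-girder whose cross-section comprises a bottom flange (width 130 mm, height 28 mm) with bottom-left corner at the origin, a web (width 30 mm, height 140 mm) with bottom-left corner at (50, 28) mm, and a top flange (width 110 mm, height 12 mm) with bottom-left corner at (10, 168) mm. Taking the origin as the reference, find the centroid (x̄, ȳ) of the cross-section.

x̄ = 65.00 mm, ȳ = 75.57 mm

bottom flange: A = 130 × 28 = 3640.00, centroid at (65.00, 14.00).
web: A = 30 × 140 = 4200.00, centroid at (65.00, 98.00).
top flange: A = 110 × 12 = 1320.00, centroid at (65.00, 174.00).
ΣA = 9160.00 mm², ΣAx̄ = 595400.00 mm³, ΣAȳ = 692240.00 mm³.
x̄ = 595400.00/9160.00 = 65.00 mm; ȳ = 692240.00/9160.00 = 75.57 mm.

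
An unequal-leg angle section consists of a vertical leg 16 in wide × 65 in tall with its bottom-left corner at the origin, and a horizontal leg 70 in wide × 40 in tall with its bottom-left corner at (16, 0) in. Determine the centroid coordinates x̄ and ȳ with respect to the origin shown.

vertical leg: A = 16 × 65 = 1040.00, centroid at (8.00, 32.50).
horizontal leg: A = 70 × 40 = 2800.00, centroid at (51.00, 20.00).
ΣA = 3840.00 in², ΣAx̄ = 151120.00 in³, ΣAȳ = 89800.00 in³.
x̄ = 151120.00/3840.00 = 39.35 in; ȳ = 89800.00/3840.00 = 23.39 in.

x̄ = 39.35 in, ȳ = 23.39 in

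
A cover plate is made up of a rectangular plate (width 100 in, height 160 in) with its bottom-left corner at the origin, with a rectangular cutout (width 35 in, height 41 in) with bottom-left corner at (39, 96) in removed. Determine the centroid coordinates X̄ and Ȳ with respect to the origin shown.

X̄ = 49.36 in, Ȳ = 76.40 in

plate: A = 100 × 160 = 16000.00, centroid at (50.00, 80.00).
hole: A = −(35 × 41) = -1435.00, centroid at (56.50, 116.50).
ΣA = 14565.00 in²
ΣAX̄ = (16000.00)(50.00) + (-1435.00)(56.50) = 718922.50 in³
ΣAȲ = (16000.00)(80.00) + (-1435.00)(116.50) = 1112822.50 in³
X̄ = 718922.50 / 14565.00 = 49.36 in
Ȳ = 1112822.50 / 14565.00 = 76.40 in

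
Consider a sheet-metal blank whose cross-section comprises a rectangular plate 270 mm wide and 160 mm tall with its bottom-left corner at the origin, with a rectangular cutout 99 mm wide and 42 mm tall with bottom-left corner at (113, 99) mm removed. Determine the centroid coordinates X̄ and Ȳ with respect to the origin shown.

X̄ = 132.07 mm, Ȳ = 75.74 mm

Part | A | x̄ᵢ | ȳᵢ | A·x̄ᵢ | A·ȳᵢ
plate | 43200.00 | 135.00 | 80.00 | 5832000.00 | 3456000.00
hole | -4158.00 | 162.50 | 120.00 | -675675.00 | -498960.00
Σ | 39042.00 |  |  | 5156325.00 | 2957040.00
X̄ = 5156325.00 / 39042.00 = 132.07 mm
Ȳ = 2957040.00 / 39042.00 = 75.74 mm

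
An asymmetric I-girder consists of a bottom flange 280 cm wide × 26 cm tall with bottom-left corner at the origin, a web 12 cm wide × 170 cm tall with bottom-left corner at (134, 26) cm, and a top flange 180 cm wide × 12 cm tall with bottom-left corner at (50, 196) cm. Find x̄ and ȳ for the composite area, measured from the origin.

x̄ = 140.00 cm, ȳ = 65.98 cm

bottom flange: A = 280 × 26 = 7280.00, centroid at (140.00, 13.00).
web: A = 12 × 170 = 2040.00, centroid at (140.00, 111.00).
top flange: A = 180 × 12 = 2160.00, centroid at (140.00, 202.00).
ΣA = 11480.00 cm², ΣAx̄ = 1607200.00 cm³, ΣAȳ = 757400.00 cm³.
x̄ = 1607200.00/11480.00 = 140.00 cm; ȳ = 757400.00/11480.00 = 65.98 cm.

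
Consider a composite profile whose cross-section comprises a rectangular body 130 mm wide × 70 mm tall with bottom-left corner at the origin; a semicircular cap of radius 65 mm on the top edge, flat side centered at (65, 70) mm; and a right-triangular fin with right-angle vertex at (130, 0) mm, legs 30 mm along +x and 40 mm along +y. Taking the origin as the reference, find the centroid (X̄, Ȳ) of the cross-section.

Part | A | x̄ᵢ | ȳᵢ | A·x̄ᵢ | A·ȳᵢ
rectangular body | 9100.00 | 65.00 | 35.00 | 591500.00 | 318500.00
semicircular top | 6636.61 | 65.00 | 97.59 | 431379.94 | 647646.35
triangular fin | 600.00 | 140.00 | 13.33 | 84000.00 | 8000.00
Σ | 16336.61 |  |  | 1106879.94 | 974146.35
X̄ = 1106879.94 / 16336.61 = 67.75 mm
Ȳ = 974146.35 / 16336.61 = 59.63 mm

X̄ = 67.75 mm, Ȳ = 59.63 mm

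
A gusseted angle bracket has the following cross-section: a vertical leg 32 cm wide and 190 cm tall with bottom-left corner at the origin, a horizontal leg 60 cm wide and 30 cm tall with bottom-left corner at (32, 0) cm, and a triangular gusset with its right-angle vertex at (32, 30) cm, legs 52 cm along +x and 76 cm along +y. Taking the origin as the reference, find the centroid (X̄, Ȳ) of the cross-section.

vertical leg: A = 32 × 190 = 6080.00, centroid at (16.00, 95.00).
horizontal leg: A = 60 × 30 = 1800.00, centroid at (62.00, 15.00).
gusset: A = ½·52·76 = 1976.00, centroid at (49.33, 55.33).
ΣA = 9856.00 cm²
ΣAX̄ = (6080.00)(16.00) + (1800.00)(62.00) + (1976.00)(49.33) = 306362.67 cm³
ΣAȲ = (6080.00)(95.00) + (1800.00)(15.00) + (1976.00)(55.33) = 713938.67 cm³
X̄ = 306362.67 / 9856.00 = 31.08 cm
Ȳ = 713938.67 / 9856.00 = 72.44 cm

X̄ = 31.08 cm, Ȳ = 72.44 cm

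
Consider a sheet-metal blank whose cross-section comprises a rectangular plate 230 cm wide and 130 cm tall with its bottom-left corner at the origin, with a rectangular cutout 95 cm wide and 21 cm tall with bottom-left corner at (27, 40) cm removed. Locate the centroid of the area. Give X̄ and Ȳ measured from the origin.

plate: A = 230 × 130 = 29900.00, centroid at (115.00, 65.00).
hole: A = −(95 × 21) = -1995.00, centroid at (74.50, 50.50).
ΣA = 27905.00 cm², ΣAX̄ = 3289872.50 cm³, ΣAȲ = 1842752.50 cm³.
X̄ = 3289872.50/27905.00 = 117.90 cm; Ȳ = 1842752.50/27905.00 = 66.04 cm.

X̄ = 117.90 cm, Ȳ = 66.04 cm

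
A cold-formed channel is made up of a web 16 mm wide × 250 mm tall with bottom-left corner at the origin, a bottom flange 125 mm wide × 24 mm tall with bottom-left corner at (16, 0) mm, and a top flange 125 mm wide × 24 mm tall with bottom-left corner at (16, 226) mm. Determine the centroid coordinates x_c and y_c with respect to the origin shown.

x_c = 50.30 mm, y_c = 125.00 mm

Part | A | x̄ᵢ | ȳᵢ | A·x̄ᵢ | A·ȳᵢ
web | 4000.00 | 8.00 | 125.00 | 32000.00 | 500000.00
bottom flange | 3000.00 | 78.50 | 12.00 | 235500.00 | 36000.00
top flange | 3000.00 | 78.50 | 238.00 | 235500.00 | 714000.00
Σ | 10000.00 |  |  | 503000.00 | 1250000.00
x_c = 503000.00 / 10000.00 = 50.30 mm
y_c = 1250000.00 / 10000.00 = 125.00 mm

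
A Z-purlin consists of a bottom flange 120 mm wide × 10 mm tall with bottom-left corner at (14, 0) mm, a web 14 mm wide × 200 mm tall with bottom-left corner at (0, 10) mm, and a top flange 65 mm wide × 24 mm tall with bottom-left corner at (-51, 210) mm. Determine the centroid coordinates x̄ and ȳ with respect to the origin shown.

bottom flange: A = 120 × 10 = 1200.00, centroid at (74.00, 5.00).
web: A = 14 × 200 = 2800.00, centroid at (7.00, 110.00).
top flange: A = 65 × 24 = 1560.00, centroid at (-18.50, 222.00).
ΣA = 5560.00 mm²
ΣAx̄ = (1200.00)(74.00) + (2800.00)(7.00) + (1560.00)(-18.50) = 79540.00 mm³
ΣAȳ = (1200.00)(5.00) + (2800.00)(110.00) + (1560.00)(222.00) = 660320.00 mm³
x̄ = 79540.00 / 5560.00 = 14.31 mm
ȳ = 660320.00 / 5560.00 = 118.76 mm

x̄ = 14.31 mm, ȳ = 118.76 mm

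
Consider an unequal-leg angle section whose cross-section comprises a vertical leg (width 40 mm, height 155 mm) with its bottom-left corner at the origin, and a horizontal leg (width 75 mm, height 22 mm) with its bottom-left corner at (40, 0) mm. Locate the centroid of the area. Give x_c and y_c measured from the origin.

vertical leg: A = 40 × 155 = 6200.00, centroid at (20.00, 77.50).
horizontal leg: A = 75 × 22 = 1650.00, centroid at (77.50, 11.00).
ΣA = 7850.00 mm²
ΣAx_c = (6200.00)(20.00) + (1650.00)(77.50) = 251875.00 mm³
ΣAy_c = (6200.00)(77.50) + (1650.00)(11.00) = 498650.00 mm³
x_c = 251875.00 / 7850.00 = 32.09 mm
y_c = 498650.00 / 7850.00 = 63.52 mm

x_c = 32.09 mm, y_c = 63.52 mm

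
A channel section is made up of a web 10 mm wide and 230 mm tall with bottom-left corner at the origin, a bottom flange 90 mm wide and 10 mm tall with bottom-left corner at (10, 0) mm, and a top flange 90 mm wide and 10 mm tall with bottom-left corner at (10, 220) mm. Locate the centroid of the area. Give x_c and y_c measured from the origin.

web: A = 10 × 230 = 2300.00, centroid at (5.00, 115.00).
bottom flange: A = 90 × 10 = 900.00, centroid at (55.00, 5.00).
top flange: A = 90 × 10 = 900.00, centroid at (55.00, 225.00).
ΣA = 4100.00 mm², ΣAx_c = 110500.00 mm³, ΣAy_c = 471500.00 mm³.
x_c = 110500.00/4100.00 = 26.95 mm; y_c = 471500.00/4100.00 = 115.00 mm.

x_c = 26.95 mm, y_c = 115.00 mm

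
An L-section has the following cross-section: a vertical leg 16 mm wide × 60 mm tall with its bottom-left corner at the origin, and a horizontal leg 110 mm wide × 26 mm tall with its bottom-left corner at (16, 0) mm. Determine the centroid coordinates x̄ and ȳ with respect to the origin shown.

x̄ = 55.17 mm, ȳ = 17.27 mm

Part | A | x̄ᵢ | ȳᵢ | A·x̄ᵢ | A·ȳᵢ
vertical leg | 960.00 | 8.00 | 30.00 | 7680.00 | 28800.00
horizontal leg | 2860.00 | 71.00 | 13.00 | 203060.00 | 37180.00
Σ | 3820.00 |  |  | 210740.00 | 65980.00
x̄ = 210740.00 / 3820.00 = 55.17 mm
ȳ = 65980.00 / 3820.00 = 17.27 mm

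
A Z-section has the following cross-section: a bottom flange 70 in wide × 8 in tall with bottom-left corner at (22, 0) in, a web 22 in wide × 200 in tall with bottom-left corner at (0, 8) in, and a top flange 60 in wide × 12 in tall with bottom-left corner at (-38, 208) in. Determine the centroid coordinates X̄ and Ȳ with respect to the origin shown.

X̄ = 13.13 in, Ȳ = 111.18 in

bottom flange: A = 70 × 8 = 560.00, centroid at (57.00, 4.00).
web: A = 22 × 200 = 4400.00, centroid at (11.00, 108.00).
top flange: A = 60 × 12 = 720.00, centroid at (-8.00, 214.00).
ΣA = 5680.00 in², ΣAX̄ = 74560.00 in³, ΣAȲ = 631520.00 in³.
X̄ = 74560.00/5680.00 = 13.13 in; Ȳ = 631520.00/5680.00 = 111.18 in.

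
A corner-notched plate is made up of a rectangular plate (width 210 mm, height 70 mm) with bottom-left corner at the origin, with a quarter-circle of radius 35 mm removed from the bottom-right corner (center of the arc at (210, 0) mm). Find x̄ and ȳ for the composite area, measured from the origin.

plate: A = 210 × 70 = 14700.00, centroid at (105.00, 35.00).
removed quarter-circle: A = −¼π·35² = -962.11, centroid at (195.15, 14.85).
ΣA = 13737.89 mm², ΣAx̄ = 1355747.99 mm³, ΣAȳ = 500208.33 mm³.
x̄ = 1355747.99/13737.89 = 98.69 mm; ȳ = 500208.33/13737.89 = 36.41 mm.

x̄ = 98.69 mm, ȳ = 36.41 mm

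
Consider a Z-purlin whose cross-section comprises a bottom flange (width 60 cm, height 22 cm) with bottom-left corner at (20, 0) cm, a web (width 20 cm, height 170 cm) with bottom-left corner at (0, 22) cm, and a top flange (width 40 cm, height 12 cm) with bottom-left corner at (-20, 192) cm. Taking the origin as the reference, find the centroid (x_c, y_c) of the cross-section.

x_c = 19.23 cm, y_c = 91.03 cm

bottom flange: A = 60 × 22 = 1320.00, centroid at (50.00, 11.00).
web: A = 20 × 170 = 3400.00, centroid at (10.00, 107.00).
top flange: A = 40 × 12 = 480.00, centroid at (0.00, 198.00).
ΣA = 5200.00 cm², ΣAx_c = 100000.00 cm³, ΣAy_c = 473360.00 cm³.
x_c = 100000.00/5200.00 = 19.23 cm; y_c = 473360.00/5200.00 = 91.03 cm.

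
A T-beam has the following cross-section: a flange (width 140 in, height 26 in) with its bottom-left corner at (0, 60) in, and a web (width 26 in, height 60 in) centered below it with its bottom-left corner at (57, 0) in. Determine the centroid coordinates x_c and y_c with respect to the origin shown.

web: A = 26 × 60 = 1560.00, centroid at (70.00, 30.00).
flange: A = 140 × 26 = 3640.00, centroid at (70.00, 73.00).
ΣA = 5200.00 in²
ΣAx_c = (1560.00)(70.00) + (3640.00)(70.00) = 364000.00 in³
ΣAy_c = (1560.00)(30.00) + (3640.00)(73.00) = 312520.00 in³
x_c = 364000.00 / 5200.00 = 70.00 in
y_c = 312520.00 / 5200.00 = 60.10 in

x_c = 70.00 in, y_c = 60.10 in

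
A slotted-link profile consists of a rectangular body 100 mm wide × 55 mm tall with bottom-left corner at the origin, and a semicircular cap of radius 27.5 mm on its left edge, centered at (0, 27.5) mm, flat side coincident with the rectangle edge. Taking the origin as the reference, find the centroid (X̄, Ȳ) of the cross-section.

rectangular body: A = 100 × 55 = 5500.00, centroid at (50.00, 27.50).
semicircular end: A = ½π·27.5² = 1187.91, centroid at (-11.67, 27.50).
ΣA = 6687.91 mm², ΣAX̄ = 261135.42 mm³, ΣAȲ = 183917.65 mm³.
X̄ = 261135.42/6687.91 = 39.05 mm; Ȳ = 183917.65/6687.91 = 27.50 mm.

X̄ = 39.05 mm, Ȳ = 27.50 mm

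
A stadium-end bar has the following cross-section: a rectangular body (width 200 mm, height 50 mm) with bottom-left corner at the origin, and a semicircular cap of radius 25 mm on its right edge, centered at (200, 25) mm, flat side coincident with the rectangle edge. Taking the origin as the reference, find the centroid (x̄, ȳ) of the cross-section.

x̄ = 109.89 mm, ȳ = 25.00 mm

Part | A | x̄ᵢ | ȳᵢ | A·x̄ᵢ | A·ȳᵢ
rectangular body | 10000.00 | 100.00 | 25.00 | 1000000.00 | 250000.00
semicircular end | 981.75 | 210.61 | 25.00 | 206766.21 | 24543.69
Σ | 10981.75 |  |  | 1206766.21 | 274543.69
x̄ = 1206766.21 / 10981.75 = 109.89 mm
ȳ = 274543.69 / 10981.75 = 25.00 mm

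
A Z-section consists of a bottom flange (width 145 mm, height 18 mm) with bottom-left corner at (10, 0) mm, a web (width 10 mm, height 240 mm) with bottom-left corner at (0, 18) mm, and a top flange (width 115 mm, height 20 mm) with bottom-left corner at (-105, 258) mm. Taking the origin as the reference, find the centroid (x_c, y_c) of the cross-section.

x_c = 16.15 mm, y_c = 132.84 mm

bottom flange: A = 145 × 18 = 2610.00, centroid at (82.50, 9.00).
web: A = 10 × 240 = 2400.00, centroid at (5.00, 138.00).
top flange: A = 115 × 20 = 2300.00, centroid at (-47.50, 268.00).
ΣA = 7310.00 mm²
ΣAx_c = (2610.00)(82.50) + (2400.00)(5.00) + (2300.00)(-47.50) = 118075.00 mm³
ΣAy_c = (2610.00)(9.00) + (2400.00)(138.00) + (2300.00)(268.00) = 971090.00 mm³
x_c = 118075.00 / 7310.00 = 16.15 mm
y_c = 971090.00 / 7310.00 = 132.84 mm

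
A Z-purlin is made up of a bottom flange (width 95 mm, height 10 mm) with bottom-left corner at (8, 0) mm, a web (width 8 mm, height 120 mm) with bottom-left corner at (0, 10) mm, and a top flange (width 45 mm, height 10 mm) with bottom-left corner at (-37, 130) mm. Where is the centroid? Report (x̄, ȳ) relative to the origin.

x̄ = 21.20 mm, ȳ = 56.23 mm

bottom flange: A = 95 × 10 = 950.00, centroid at (55.50, 5.00).
web: A = 8 × 120 = 960.00, centroid at (4.00, 70.00).
top flange: A = 45 × 10 = 450.00, centroid at (-14.50, 135.00).
ΣA = 2360.00 mm²
ΣAx̄ = (950.00)(55.50) + (960.00)(4.00) + (450.00)(-14.50) = 50040.00 mm³
ΣAȳ = (950.00)(5.00) + (960.00)(70.00) + (450.00)(135.00) = 132700.00 mm³
x̄ = 50040.00 / 2360.00 = 21.20 mm
ȳ = 132700.00 / 2360.00 = 56.23 mm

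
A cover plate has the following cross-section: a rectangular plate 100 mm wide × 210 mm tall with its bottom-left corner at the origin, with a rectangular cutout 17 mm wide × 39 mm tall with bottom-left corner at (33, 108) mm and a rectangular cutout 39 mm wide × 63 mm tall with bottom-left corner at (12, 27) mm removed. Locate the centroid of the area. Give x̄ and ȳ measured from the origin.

plate: A = 100 × 210 = 21000.00, centroid at (50.00, 105.00).
hole 1: A = −(17 × 39) = -663.00, centroid at (41.50, 127.50).
hole 2: A = −(39 × 63) = -2457.00, centroid at (31.50, 58.50).
ΣA = 17880.00 mm²
ΣAx̄ = (21000.00)(50.00) + (-663.00)(41.50) + (-2457.00)(31.50) = 945090.00 mm³
ΣAȳ = (21000.00)(105.00) + (-663.00)(127.50) + (-2457.00)(58.50) = 1976733.00 mm³
x̄ = 945090.00 / 17880.00 = 52.86 mm
ȳ = 1976733.00 / 17880.00 = 110.56 mm

x̄ = 52.86 mm, ȳ = 110.56 mm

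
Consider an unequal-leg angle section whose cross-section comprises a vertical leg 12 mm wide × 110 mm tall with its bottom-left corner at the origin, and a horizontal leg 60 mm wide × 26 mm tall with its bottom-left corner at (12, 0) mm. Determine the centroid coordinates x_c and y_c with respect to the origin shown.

Part | A | x̄ᵢ | ȳᵢ | A·x̄ᵢ | A·ȳᵢ
vertical leg | 1320.00 | 6.00 | 55.00 | 7920.00 | 72600.00
horizontal leg | 1560.00 | 42.00 | 13.00 | 65520.00 | 20280.00
Σ | 2880.00 |  |  | 73440.00 | 92880.00
x_c = 73440.00 / 2880.00 = 25.50 mm
y_c = 92880.00 / 2880.00 = 32.25 mm

x_c = 25.50 mm, y_c = 32.25 mm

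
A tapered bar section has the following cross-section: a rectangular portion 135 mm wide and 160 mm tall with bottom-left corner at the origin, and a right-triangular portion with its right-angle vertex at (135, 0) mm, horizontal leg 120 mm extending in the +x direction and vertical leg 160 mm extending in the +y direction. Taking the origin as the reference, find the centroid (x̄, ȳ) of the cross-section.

x̄ = 100.58 mm, ȳ = 71.79 mm

rectangular portion: A = 135 × 160 = 21600.00, centroid at (67.50, 80.00).
triangular portion: A = ½·120·160 = 9600.00, centroid at (175.00, 53.33).
ΣA = 31200.00 mm²
ΣAx̄ = (21600.00)(67.50) + (9600.00)(175.00) = 3138000.00 mm³
ΣAȳ = (21600.00)(80.00) + (9600.00)(53.33) = 2240000.00 mm³
x̄ = 3138000.00 / 31200.00 = 100.58 mm
ȳ = 2240000.00 / 31200.00 = 71.79 mm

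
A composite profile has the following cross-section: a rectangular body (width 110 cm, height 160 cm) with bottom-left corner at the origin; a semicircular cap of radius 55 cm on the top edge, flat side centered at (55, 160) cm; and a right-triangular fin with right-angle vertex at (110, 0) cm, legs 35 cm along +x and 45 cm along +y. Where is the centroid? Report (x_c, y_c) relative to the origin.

x_c = 57.27 cm, y_c = 99.01 cm

rectangular body: A = 110 × 160 = 17600.00, centroid at (55.00, 80.00).
semicircular top: A = ½π·55² = 4751.66, centroid at (55.00, 183.34).
triangular fin: A = ½·35·45 = 787.50, centroid at (121.67, 15.00).
ΣA = 23139.16 cm², ΣAx_c = 1325153.74 cm³, ΣAy_c = 2290994.59 cm³.
x_c = 1325153.74/23139.16 = 57.27 cm; y_c = 2290994.59/23139.16 = 99.01 cm.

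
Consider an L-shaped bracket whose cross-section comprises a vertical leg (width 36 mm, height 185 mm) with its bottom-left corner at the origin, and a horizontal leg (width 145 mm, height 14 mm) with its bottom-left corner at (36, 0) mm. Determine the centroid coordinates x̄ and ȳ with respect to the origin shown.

x̄ = 39.14 mm, ȳ = 72.53 mm

vertical leg: A = 36 × 185 = 6660.00, centroid at (18.00, 92.50).
horizontal leg: A = 145 × 14 = 2030.00, centroid at (108.50, 7.00).
ΣA = 8690.00 mm²
ΣAx̄ = (6660.00)(18.00) + (2030.00)(108.50) = 340135.00 mm³
ΣAȳ = (6660.00)(92.50) + (2030.00)(7.00) = 630260.00 mm³
x̄ = 340135.00 / 8690.00 = 39.14 mm
ȳ = 630260.00 / 8690.00 = 72.53 mm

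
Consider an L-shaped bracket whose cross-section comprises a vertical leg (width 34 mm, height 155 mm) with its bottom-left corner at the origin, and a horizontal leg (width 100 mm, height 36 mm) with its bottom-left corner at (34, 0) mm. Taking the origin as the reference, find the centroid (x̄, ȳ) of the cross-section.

vertical leg: A = 34 × 155 = 5270.00, centroid at (17.00, 77.50).
horizontal leg: A = 100 × 36 = 3600.00, centroid at (84.00, 18.00).
ΣA = 8870.00 mm², ΣAx̄ = 391990.00 mm³, ΣAȳ = 473225.00 mm³.
x̄ = 391990.00/8870.00 = 44.19 mm; ȳ = 473225.00/8870.00 = 53.35 mm.

x̄ = 44.19 mm, ȳ = 53.35 mm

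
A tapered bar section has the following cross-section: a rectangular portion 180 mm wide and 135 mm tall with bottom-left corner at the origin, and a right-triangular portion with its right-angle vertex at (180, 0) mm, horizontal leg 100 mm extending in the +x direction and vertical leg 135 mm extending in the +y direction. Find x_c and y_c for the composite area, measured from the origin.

Part | A | x̄ᵢ | ȳᵢ | A·x̄ᵢ | A·ȳᵢ
rectangular portion | 24300.00 | 90.00 | 67.50 | 2187000.00 | 1640250.00
triangular portion | 6750.00 | 213.33 | 45.00 | 1440000.00 | 303750.00
Σ | 31050.00 |  |  | 3627000.00 | 1944000.00
x_c = 3627000.00 / 31050.00 = 116.81 mm
y_c = 1944000.00 / 31050.00 = 62.61 mm

x_c = 116.81 mm, y_c = 62.61 mm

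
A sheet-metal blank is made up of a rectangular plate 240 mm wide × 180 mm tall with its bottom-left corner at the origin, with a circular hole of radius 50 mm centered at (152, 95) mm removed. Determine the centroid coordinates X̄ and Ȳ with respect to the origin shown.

X̄ = 112.89 mm, Ȳ = 88.89 mm

plate: A = 240 × 180 = 43200.00, centroid at (120.00, 90.00).
hole: A = −π·50² = -7853.98, centroid at (152.00, 95.00).
ΣA = 35346.02 mm²
ΣAX̄ = (43200.00)(120.00) + (-7853.98)(152.00) = 3990194.79 mm³
ΣAȲ = (43200.00)(90.00) + (-7853.98)(95.00) = 3141871.74 mm³
X̄ = 3990194.79 / 35346.02 = 112.89 mm
Ȳ = 3141871.74 / 35346.02 = 88.89 mm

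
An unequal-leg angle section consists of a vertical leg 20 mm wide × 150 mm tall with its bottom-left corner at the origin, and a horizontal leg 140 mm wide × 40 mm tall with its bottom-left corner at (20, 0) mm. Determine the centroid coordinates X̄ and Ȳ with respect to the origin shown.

Part | A | x̄ᵢ | ȳᵢ | A·x̄ᵢ | A·ȳᵢ
vertical leg | 3000.00 | 10.00 | 75.00 | 30000.00 | 225000.00
horizontal leg | 5600.00 | 90.00 | 20.00 | 504000.00 | 112000.00
Σ | 8600.00 |  |  | 534000.00 | 337000.00
X̄ = 534000.00 / 8600.00 = 62.09 mm
Ȳ = 337000.00 / 8600.00 = 39.19 mm

X̄ = 62.09 mm, Ȳ = 39.19 mm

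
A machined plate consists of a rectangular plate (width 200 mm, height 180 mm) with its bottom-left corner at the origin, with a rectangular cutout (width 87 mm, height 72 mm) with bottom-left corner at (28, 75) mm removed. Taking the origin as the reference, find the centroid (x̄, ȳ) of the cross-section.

x̄ = 106.00 mm, ȳ = 85.58 mm

plate: A = 200 × 180 = 36000.00, centroid at (100.00, 90.00).
hole: A = −(87 × 72) = -6264.00, centroid at (71.50, 111.00).
ΣA = 29736.00 mm², ΣAx̄ = 3152124.00 mm³, ΣAȳ = 2544696.00 mm³.
x̄ = 3152124.00/29736.00 = 106.00 mm; ȳ = 2544696.00/29736.00 = 85.58 mm.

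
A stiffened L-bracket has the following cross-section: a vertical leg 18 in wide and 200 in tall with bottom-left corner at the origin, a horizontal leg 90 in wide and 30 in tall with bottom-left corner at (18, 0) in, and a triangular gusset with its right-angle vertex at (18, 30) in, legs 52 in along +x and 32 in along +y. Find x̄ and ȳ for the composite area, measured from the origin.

Part | A | x̄ᵢ | ȳᵢ | A·x̄ᵢ | A·ȳᵢ
vertical leg | 3600.00 | 9.00 | 100.00 | 32400.00 | 360000.00
horizontal leg | 2700.00 | 63.00 | 15.00 | 170100.00 | 40500.00
gusset | 832.00 | 35.33 | 40.67 | 29397.33 | 33834.67
Σ | 7132.00 |  |  | 231897.33 | 434334.67
x̄ = 231897.33 / 7132.00 = 32.52 in
ȳ = 434334.67 / 7132.00 = 60.90 in

x̄ = 32.52 in, ȳ = 60.90 in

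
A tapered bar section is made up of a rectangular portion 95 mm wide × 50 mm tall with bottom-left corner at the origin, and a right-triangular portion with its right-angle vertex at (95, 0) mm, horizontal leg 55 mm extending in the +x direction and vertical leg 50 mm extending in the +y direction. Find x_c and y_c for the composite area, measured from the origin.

x_c = 62.28 mm, y_c = 23.13 mm

rectangular portion: A = 95 × 50 = 4750.00, centroid at (47.50, 25.00).
triangular portion: A = ½·55·50 = 1375.00, centroid at (113.33, 16.67).
ΣA = 6125.00 mm², ΣAx_c = 381458.33 mm³, ΣAy_c = 141666.67 mm³.
x_c = 381458.33/6125.00 = 62.28 mm; y_c = 141666.67/6125.00 = 23.13 mm.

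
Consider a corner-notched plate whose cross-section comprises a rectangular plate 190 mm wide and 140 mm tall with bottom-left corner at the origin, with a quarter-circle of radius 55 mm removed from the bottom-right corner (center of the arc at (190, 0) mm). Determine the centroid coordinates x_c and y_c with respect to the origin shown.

plate: A = 190 × 140 = 26600.00, centroid at (95.00, 70.00).
removed quarter-circle: A = −¼π·55² = -2375.83, centroid at (166.66, 23.34).
ΣA = 24224.17 mm²
ΣAx_c = (26600.00)(95.00) + (-2375.83)(166.66) = 2131050.74 mm³
ΣAy_c = (26600.00)(70.00) + (-2375.83)(23.34) = 1806541.67 mm³
x_c = 2131050.74 / 24224.17 = 87.97 mm
y_c = 1806541.67 / 24224.17 = 74.58 mm

x_c = 87.97 mm, y_c = 74.58 mm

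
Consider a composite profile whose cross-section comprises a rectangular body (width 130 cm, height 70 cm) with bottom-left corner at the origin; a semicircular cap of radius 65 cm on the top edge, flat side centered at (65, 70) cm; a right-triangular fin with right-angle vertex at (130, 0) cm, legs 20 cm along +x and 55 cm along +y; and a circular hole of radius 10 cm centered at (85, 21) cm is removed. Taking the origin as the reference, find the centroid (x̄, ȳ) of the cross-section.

x̄ = 67.07 cm, ȳ = 60.71 cm

rectangular body: A = 130 × 70 = 9100.00, centroid at (65.00, 35.00).
semicircular top: A = ½π·65² = 6636.61, centroid at (65.00, 97.59).
triangular fin: A = ½·20·55 = 550.00, centroid at (136.67, 18.33).
hole: A = −π·10² = -314.16, centroid at (85.00, 21.00).
ΣA = 15972.46 cm²
ΣAx̄ = (9100.00)(65.00) + (6636.61)(65.00) + (550.00)(136.67) + (-314.16)(85.00) = 1071343.07 cm³
ΣAȳ = (9100.00)(35.00) + (6636.61)(97.59) + (550.00)(18.33) + (-314.16)(21.00) = 969632.34 cm³
x̄ = 1071343.07 / 15972.46 = 67.07 cm
ȳ = 969632.34 / 15972.46 = 60.71 cm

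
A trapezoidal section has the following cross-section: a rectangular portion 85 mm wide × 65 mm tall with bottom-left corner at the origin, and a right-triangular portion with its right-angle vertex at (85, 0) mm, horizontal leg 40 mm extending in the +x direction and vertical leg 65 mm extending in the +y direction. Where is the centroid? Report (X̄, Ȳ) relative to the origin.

X̄ = 53.13 mm, Ȳ = 30.44 mm

rectangular portion: A = 85 × 65 = 5525.00, centroid at (42.50, 32.50).
triangular portion: A = ½·40·65 = 1300.00, centroid at (98.33, 21.67).
ΣA = 6825.00 mm²
ΣAX̄ = (5525.00)(42.50) + (1300.00)(98.33) = 362645.83 mm³
ΣAȲ = (5525.00)(32.50) + (1300.00)(21.67) = 207729.17 mm³
X̄ = 362645.83 / 6825.00 = 53.13 mm
Ȳ = 207729.17 / 6825.00 = 30.44 mm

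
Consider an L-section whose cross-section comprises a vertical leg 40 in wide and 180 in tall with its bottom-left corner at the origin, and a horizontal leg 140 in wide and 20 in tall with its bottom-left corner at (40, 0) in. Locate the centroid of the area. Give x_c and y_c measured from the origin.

x_c = 45.20 in, y_c = 67.60 in

vertical leg: A = 40 × 180 = 7200.00, centroid at (20.00, 90.00).
horizontal leg: A = 140 × 20 = 2800.00, centroid at (110.00, 10.00).
ΣA = 10000.00 in², ΣAx_c = 452000.00 in³, ΣAy_c = 676000.00 in³.
x_c = 452000.00/10000.00 = 45.20 in; y_c = 676000.00/10000.00 = 67.60 in.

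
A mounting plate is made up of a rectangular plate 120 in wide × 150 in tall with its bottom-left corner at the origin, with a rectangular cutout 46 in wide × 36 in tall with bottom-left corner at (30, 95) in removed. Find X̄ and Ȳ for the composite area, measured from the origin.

X̄ = 60.71 in, Ȳ = 71.15 in

Part | A | x̄ᵢ | ȳᵢ | A·x̄ᵢ | A·ȳᵢ
plate | 18000.00 | 60.00 | 75.00 | 1080000.00 | 1350000.00
hole | -1656.00 | 53.00 | 113.00 | -87768.00 | -187128.00
Σ | 16344.00 |  |  | 992232.00 | 1162872.00
X̄ = 992232.00 / 16344.00 = 60.71 in
Ȳ = 1162872.00 / 16344.00 = 71.15 in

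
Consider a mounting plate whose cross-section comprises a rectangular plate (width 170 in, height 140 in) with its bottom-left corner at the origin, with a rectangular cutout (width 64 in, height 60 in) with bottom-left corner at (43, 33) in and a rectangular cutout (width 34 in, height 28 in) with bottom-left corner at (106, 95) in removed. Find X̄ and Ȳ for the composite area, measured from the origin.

X̄ = 85.12 in, Ȳ = 69.46 in

plate: A = 170 × 140 = 23800.00, centroid at (85.00, 70.00).
hole 1: A = −(64 × 60) = -3840.00, centroid at (75.00, 63.00).
hole 2: A = −(34 × 28) = -952.00, centroid at (123.00, 109.00).
ΣA = 19008.00 in²
ΣAX̄ = (23800.00)(85.00) + (-3840.00)(75.00) + (-952.00)(123.00) = 1617904.00 in³
ΣAȲ = (23800.00)(70.00) + (-3840.00)(63.00) + (-952.00)(109.00) = 1320312.00 in³
X̄ = 1617904.00 / 19008.00 = 85.12 in
Ȳ = 1320312.00 / 19008.00 = 69.46 in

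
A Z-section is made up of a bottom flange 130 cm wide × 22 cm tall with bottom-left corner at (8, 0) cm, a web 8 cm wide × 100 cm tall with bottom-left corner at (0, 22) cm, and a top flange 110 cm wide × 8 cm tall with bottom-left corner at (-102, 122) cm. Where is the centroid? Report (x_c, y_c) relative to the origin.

x_c = 37.58 cm, y_c = 44.04 cm

bottom flange: A = 130 × 22 = 2860.00, centroid at (73.00, 11.00).
web: A = 8 × 100 = 800.00, centroid at (4.00, 72.00).
top flange: A = 110 × 8 = 880.00, centroid at (-47.00, 126.00).
ΣA = 4540.00 cm², ΣAx_c = 170620.00 cm³, ΣAy_c = 199940.00 cm³.
x_c = 170620.00/4540.00 = 37.58 cm; y_c = 199940.00/4540.00 = 44.04 cm.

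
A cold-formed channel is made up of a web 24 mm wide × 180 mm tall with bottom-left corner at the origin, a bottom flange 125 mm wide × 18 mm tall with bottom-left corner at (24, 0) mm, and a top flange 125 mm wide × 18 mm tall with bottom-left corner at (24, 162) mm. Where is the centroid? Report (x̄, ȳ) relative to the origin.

x̄ = 50.01 mm, ȳ = 90.00 mm

web: A = 24 × 180 = 4320.00, centroid at (12.00, 90.00).
bottom flange: A = 125 × 18 = 2250.00, centroid at (86.50, 9.00).
top flange: A = 125 × 18 = 2250.00, centroid at (86.50, 171.00).
ΣA = 8820.00 mm²
ΣAx̄ = (4320.00)(12.00) + (2250.00)(86.50) + (2250.00)(86.50) = 441090.00 mm³
ΣAȳ = (4320.00)(90.00) + (2250.00)(9.00) + (2250.00)(171.00) = 793800.00 mm³
x̄ = 441090.00 / 8820.00 = 50.01 mm
ȳ = 793800.00 / 8820.00 = 90.00 mm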